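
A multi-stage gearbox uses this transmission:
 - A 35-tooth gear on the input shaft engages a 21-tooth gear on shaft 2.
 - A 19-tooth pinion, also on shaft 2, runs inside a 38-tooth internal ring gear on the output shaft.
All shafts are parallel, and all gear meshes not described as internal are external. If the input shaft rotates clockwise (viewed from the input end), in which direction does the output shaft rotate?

counterclockwise

the input shaft → shaft 2: external mesh, 1 reversal → CCW.
shaft 2 → the output shaft: internal mesh, same direction → CCW.
1 reversal in total — an odd number — so the output shaft turns opposite to the input shaft.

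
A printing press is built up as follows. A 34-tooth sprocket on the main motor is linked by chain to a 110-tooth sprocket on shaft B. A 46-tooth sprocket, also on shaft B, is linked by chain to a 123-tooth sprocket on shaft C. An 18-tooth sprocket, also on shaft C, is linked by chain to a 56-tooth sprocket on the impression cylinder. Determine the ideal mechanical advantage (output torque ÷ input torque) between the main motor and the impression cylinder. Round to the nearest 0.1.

Each stage contributes driven/driver: chain 110/34 = 3.2353, chain 123/46 = 2.6739, chain 56/18 = 3.1111.
Overall: 3.2353 × 2.6739 × 3.1111 = 26.914.

26.9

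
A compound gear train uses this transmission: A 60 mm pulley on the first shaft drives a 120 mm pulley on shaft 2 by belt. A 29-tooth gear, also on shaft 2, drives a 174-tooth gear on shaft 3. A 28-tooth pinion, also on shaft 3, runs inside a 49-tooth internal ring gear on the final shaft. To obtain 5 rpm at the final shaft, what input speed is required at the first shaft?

105 rpm

Overall ratio R = 2 × 6 × 1.75 = 21.
Required input speed = output speed × R = 5 × 21 = 105 rpm.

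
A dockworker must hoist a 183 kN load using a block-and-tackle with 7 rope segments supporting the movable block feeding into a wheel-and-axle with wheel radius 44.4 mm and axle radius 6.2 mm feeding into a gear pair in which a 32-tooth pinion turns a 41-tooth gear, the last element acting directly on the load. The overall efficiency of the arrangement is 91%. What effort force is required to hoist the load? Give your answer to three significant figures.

3.13 kN

Block-and-tackle MA = number of supporting rope parts = 7.
Wheel-and-axle MA = R/r = 44.4/6.2 = 7.1613.
Gear pair MA = 41/32 = 1.2812.
Combined ideal MA = 7 × 7.1613 × 1.2812 = 64.228.
Actual MA = 64.228 × 0.91 = 58.447.
Effort = load / actual MA = 183 / 58.447 = 3.131 kN.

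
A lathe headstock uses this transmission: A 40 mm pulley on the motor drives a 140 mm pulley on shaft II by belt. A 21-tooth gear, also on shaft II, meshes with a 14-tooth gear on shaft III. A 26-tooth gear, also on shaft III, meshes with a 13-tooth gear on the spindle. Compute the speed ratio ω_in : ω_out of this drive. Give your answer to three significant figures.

Each stage contributes driven/driver: belt 140/40 = 3.5, gear mesh 14/21 = 0.66667, gear mesh 13/26 = 0.5.
Overall: 3.5 × 0.66667 × 0.5 = 1.1667.

1.17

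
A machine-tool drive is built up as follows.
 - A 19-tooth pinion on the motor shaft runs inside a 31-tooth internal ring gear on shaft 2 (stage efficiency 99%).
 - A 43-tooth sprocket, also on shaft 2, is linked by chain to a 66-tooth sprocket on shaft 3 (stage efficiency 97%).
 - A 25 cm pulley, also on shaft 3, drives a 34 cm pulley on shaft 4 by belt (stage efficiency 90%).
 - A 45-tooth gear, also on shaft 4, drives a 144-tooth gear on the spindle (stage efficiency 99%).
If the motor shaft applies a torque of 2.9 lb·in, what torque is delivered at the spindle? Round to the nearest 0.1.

27.0 lb·in

internal gear 31/19 = 1.6316 → τ = 2.9·1.6316·0.99 = 4.6843 lb·in
chain 66/43 = 1.5349 → τ = 4.6843·1.5349·0.97 = 6.9741 lb·in
belt 34/25 = 1.36 → τ = 6.9741·1.36·0.90 = 8.5363 lb·in
gear mesh 144/45 = 3.2 → τ = 8.5363·3.2·0.99 = 27.043 lb·in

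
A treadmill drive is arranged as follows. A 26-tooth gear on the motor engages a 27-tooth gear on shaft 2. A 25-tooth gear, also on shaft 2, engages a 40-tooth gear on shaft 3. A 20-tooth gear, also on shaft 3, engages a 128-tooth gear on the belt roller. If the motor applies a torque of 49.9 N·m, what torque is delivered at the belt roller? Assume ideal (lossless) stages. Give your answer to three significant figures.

gear mesh 27/26 = 1.0385 → τ = 49.9·1.0385 = 51.819 N·m
gear mesh 40/25 = 1.6 → τ = 51.819·1.6 = 82.911 N·m
gear mesh 128/20 = 6.4 → τ = 82.911·6.4 = 530.63 N·m

531 N·m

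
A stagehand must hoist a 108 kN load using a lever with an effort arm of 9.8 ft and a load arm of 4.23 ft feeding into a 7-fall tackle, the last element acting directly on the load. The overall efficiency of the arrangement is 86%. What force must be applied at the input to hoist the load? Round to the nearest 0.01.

Lever MA = effort arm / load arm = 9.8/4.23 = 2.3168.
Block-and-tackle MA = number of supporting rope parts = 7.
Combined ideal MA = 2.3168 × 7 = 16.217.
Actual MA = 16.217 × 0.86 = 13.947.
Effort = load / actual MA = 108 / 13.947 = 7.7436 kN.

7.74 kN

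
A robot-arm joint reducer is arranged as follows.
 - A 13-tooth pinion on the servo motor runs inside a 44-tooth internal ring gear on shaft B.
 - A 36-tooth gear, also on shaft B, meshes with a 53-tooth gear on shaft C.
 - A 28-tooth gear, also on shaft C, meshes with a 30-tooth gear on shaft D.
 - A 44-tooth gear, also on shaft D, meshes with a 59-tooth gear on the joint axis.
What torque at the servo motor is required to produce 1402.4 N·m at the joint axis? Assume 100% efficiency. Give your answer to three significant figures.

196 N·m

Overall ratio R = 3.3846 × 1.4722 × 1.0714 × 1.3409 = 7.1589.
Input torque = output torque / R = 1402.4 / 7.1589 = 195.9 N·m.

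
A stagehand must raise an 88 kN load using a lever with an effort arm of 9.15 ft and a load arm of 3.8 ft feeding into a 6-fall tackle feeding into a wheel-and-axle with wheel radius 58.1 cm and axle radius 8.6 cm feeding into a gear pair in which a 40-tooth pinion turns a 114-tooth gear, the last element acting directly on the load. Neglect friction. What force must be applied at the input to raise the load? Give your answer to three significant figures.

0.316 kN

Lever MA = effort arm / load arm = 9.15/3.8 = 2.4079.
Block-and-tackle MA = number of supporting rope parts = 6.
Wheel-and-axle MA = R/r = 58.1/8.6 = 6.7558.
Gear pair MA = 114/40 = 2.85.
Combined ideal MA = 2.4079 × 6 × 6.7558 × 2.85 = 278.17.
Effort = load / MA = 88 / 278.17 = 0.31635 kN.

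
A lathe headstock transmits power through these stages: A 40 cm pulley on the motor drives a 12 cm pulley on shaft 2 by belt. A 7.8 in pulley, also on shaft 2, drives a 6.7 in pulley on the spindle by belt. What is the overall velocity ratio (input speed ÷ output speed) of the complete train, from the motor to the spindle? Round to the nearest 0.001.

Each stage contributes driven/driver: belt 12/40 = 0.3, belt 6.7/7.8 = 0.85897.
Overall: 0.3 × 0.85897 = 0.25769.

0.258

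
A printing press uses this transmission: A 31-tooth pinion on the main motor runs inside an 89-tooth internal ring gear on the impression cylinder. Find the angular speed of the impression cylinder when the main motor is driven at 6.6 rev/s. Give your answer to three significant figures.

2.30 rev/s

Internal gear: ratio = 89/31 = 2.871, so the impression cylinder turns at 6.6 / 2.871 = 2.2989 rev/s.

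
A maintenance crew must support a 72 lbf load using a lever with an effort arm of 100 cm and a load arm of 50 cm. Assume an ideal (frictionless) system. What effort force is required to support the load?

36 lbf

Lever MA = effort arm / load arm = 100/50 = 2.
Effort = load / MA = 72 / 2 = 36 lbf.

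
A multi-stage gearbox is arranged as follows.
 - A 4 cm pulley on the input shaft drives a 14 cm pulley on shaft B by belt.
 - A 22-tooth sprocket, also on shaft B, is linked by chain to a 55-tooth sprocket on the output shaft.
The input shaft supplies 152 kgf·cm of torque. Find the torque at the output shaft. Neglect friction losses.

Belt: ratio = 14/4 = 3.5; torque at shaft B = 152 × 3.5 = 532 kgf·cm.
Chain: ratio = 55/22 = 2.5; torque at the output shaft = 532 × 2.5 = 1330 kgf·cm.

1330 kgf·cm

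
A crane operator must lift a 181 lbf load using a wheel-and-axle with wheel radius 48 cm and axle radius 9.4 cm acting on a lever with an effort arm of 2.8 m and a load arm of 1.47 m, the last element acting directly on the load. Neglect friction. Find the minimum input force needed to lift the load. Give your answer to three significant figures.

Wheel-and-axle MA = R/r = 48/9.4 = 5.1064.
Lever MA = effort arm / load arm = 2.8/1.47 = 1.9048.
Combined ideal MA = 5.1064 × 1.9048 = 9.7264.
Effort = load / MA = 181 / 9.7264 = 18.609 lbf.

18.6 lbf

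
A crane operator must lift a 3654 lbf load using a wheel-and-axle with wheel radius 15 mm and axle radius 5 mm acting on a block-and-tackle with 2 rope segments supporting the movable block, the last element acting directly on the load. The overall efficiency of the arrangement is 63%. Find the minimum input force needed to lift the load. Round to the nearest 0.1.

966.7 lbf

Wheel-and-axle MA = R/r = 15/5 = 3.
Block-and-tackle MA = number of supporting rope parts = 2.
Combined ideal MA = 3 × 2 = 6.
Actual MA = 6 × 0.63 = 3.78.
Effort = load / actual MA = 3654 / 3.78 = 966.67 lbf.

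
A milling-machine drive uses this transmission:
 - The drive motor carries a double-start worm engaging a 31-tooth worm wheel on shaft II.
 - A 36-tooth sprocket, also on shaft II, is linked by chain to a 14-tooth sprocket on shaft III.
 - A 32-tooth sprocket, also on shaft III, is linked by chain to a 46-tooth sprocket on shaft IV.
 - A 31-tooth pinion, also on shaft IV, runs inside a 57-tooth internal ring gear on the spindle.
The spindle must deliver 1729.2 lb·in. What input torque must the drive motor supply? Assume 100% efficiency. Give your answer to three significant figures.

Overall ratio R = 15.5 × 0.38889 × 1.4375 × 1.8387 = 15.932.
Input torque = output torque / R = 1729.2 / 15.932 = 108.53 lb·in.

109 lb·in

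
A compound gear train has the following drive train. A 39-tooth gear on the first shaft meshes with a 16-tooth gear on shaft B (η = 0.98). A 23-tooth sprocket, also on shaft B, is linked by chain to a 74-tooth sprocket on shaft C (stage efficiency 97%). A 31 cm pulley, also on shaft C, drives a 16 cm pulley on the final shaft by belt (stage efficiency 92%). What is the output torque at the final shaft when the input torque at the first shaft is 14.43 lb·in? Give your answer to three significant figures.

Gear mesh: ratio = 16/39 = 0.41026; torque at shaft B = 14.43 × 0.41026 × 0.98 = 5.8016 lb·in.
Chain: ratio = 74/23 = 3.2174; torque at shaft C = 5.8016 × 3.2174 × 0.97 = 18.106 lb·in.
Belt: ratio = 16/31 = 0.51613; torque at the final shaft = 18.106 × 0.51613 × 0.92 = 8.5974 lb·in.

8.60 lb·in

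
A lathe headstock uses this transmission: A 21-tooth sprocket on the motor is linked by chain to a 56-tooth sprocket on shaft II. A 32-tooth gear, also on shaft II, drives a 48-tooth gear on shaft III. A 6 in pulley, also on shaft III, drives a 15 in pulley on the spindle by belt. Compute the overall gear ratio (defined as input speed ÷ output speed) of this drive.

Each stage contributes driven/driver: chain 56/21 = 2.6667, gear mesh 48/32 = 1.5, belt 15/6 = 2.5.
Overall: 2.6667 × 1.5 × 2.5 = 10.

10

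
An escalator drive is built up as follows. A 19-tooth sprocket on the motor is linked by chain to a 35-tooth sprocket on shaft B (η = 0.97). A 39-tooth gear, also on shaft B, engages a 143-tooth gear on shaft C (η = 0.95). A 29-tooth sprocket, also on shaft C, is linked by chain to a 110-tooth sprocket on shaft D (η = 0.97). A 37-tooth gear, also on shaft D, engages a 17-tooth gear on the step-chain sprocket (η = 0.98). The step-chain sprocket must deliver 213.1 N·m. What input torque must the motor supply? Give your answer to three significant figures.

20.7 N·m

Overall ratio R = 1.8421 × 3.6667 × 3.7931 × 0.45946 = 11.771; overall efficiency η = 0.97 × 0.95 × 0.97 × 0.98 = 0.8760.
Input torque = output torque / (R × η) = 213.1 / (11.771 × 0.8760) = 20.666 N·m.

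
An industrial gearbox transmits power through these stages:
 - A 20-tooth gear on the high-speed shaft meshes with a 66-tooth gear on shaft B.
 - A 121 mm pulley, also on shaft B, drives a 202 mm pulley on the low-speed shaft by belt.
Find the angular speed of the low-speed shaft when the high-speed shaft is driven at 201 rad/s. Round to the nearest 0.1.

36.5 rad/s

gear mesh 66/20 = 3.3 → 201/3.3 = 60.909 rad/s
belt 202/121 = 1.6694 → 60.909/1.6694 = 36.485 rad/s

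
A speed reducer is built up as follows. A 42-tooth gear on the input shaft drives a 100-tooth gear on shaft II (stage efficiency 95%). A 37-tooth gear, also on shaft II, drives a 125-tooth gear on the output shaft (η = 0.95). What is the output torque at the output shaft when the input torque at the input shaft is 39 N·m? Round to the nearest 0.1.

283.1 N·m

gear mesh 100/42 = 2.381 → τ = 39·2.381·0.95 = 88.214 N·m
gear mesh 125/37 = 3.3784 → τ = 88.214·3.3784·0.95 = 283.12 N·m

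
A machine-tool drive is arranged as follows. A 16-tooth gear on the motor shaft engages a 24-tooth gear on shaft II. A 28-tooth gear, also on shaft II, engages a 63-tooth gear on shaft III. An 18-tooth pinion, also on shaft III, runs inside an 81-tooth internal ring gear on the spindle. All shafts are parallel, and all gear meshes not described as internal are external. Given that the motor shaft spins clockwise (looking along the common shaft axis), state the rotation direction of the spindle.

clockwise

the motor shaft → shaft II: external mesh, 1 reversal → CCW.
shaft II → shaft III: external mesh, 1 reversal → CW.
shaft III → the spindle: internal mesh, same direction → CW.
2 reversals in total — an even number — so the spindle turns the same way as the motor shaft.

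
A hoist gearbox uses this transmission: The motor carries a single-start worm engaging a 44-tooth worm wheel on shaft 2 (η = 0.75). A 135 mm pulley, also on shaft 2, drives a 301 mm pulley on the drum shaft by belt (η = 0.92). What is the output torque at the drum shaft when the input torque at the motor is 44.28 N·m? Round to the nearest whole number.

worm 44/1 = 44 → τ = 44.28·44·0.75 = 1461.2 N·m
belt 301/135 = 2.2296 → τ = 1461.2·2.2296·0.92 = 2997.4 N·m

2997 N·m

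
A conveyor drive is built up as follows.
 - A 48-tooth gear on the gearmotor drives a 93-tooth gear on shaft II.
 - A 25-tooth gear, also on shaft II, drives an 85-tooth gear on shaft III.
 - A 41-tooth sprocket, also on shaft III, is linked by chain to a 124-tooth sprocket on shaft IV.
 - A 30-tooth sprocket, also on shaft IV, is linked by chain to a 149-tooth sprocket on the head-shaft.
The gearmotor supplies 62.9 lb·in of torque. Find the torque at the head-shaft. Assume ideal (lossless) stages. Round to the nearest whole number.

6224 lb·in

After the gear mesh (93/48): 62.9 × 1.9375 = 121.87 lb·in
After the gear mesh (85/25): 121.87 × 3.4 = 414.35 lb·in
After the chain (124/41): 414.35 × 3.0244 = 1253.2 lb·in
After the chain (149/30): 1253.2 × 4.9667 = 6224.1 lb·in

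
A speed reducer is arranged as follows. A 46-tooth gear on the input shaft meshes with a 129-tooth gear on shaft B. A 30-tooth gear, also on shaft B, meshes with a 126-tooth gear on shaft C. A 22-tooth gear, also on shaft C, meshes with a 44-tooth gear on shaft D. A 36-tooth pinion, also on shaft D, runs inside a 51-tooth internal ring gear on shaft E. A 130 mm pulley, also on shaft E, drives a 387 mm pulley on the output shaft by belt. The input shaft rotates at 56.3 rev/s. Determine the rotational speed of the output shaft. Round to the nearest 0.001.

0.567 rev/s

Gear mesh: ratio = 129/46 = 2.8043, so shaft B turns at 56.3 / 2.8043 = 20.076 rev/s.
Gear mesh: ratio = 126/30 = 4.2, so shaft C turns at 20.076 / 4.2 = 4.78 rev/s.
Gear mesh: ratio = 44/22 = 2, so shaft D turns at 4.78 / 2 = 2.39 rev/s.
Internal gear: ratio = 51/36 = 1.4167, so shaft E turns at 2.39 / 1.4167 = 1.6871 rev/s.
Belt: ratio = 387/130 = 2.9769, so the output shaft turns at 1.6871 / 2.9769 = 0.56671 rev/s.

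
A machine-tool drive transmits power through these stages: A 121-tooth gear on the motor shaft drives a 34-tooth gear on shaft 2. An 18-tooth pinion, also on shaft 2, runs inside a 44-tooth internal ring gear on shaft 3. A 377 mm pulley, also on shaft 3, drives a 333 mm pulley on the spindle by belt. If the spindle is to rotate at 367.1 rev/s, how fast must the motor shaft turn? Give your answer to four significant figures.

222.7 rev/s

Overall ratio R = 0.28099 × 2.4444 × 0.88329 = 0.6067.
Required input speed = output speed × R = 367.1 × 0.6067 = 222.72 rev/s.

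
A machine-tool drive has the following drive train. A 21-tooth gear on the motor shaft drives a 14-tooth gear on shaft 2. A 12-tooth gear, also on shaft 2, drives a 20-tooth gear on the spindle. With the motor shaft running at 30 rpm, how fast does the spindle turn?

27 rpm

gear mesh 14/21 = 0.66667 → 30/0.66667 = 45 rpm
gear mesh 20/12 = 1.6667 → 45/1.6667 = 27 rpm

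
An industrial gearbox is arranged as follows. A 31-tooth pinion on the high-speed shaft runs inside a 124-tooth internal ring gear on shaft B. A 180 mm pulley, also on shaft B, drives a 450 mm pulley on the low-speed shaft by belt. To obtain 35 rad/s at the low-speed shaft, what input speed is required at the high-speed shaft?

Overall ratio R = 4 × 2.5 = 10.
Required input speed = output speed × R = 35 × 10 = 350 rad/s.

350 rad/s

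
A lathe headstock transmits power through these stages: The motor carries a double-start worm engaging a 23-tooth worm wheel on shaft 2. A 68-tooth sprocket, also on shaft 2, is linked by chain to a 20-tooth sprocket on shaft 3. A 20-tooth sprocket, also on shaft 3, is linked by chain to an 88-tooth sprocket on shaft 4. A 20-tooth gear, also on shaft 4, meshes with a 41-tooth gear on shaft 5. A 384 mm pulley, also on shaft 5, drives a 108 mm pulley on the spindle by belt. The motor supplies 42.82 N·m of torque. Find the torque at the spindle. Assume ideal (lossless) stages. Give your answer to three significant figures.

worm 23/2 = 11.5 → τ = 42.82·11.5 = 492.43 N·m
chain 20/68 = 0.29412 → τ = 492.43·0.29412 = 144.83 N·m
chain 88/20 = 4.4 → τ = 144.83·4.4 = 637.26 N·m
gear mesh 41/20 = 2.05 → τ = 637.26·2.05 = 1306.4 N·m
belt 108/384 = 0.28125 → τ = 1306.4·0.28125 = 367.42 N·m

367 N·m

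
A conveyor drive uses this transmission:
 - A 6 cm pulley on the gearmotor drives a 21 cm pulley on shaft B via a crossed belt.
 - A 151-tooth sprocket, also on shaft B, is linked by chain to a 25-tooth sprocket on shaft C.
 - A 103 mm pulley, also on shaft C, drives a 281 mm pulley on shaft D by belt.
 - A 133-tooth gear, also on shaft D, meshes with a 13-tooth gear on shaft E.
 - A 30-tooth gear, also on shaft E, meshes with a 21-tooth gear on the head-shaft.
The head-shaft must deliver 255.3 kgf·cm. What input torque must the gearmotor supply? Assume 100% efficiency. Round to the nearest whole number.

Overall ratio R = 3.5 × 0.16556 × 2.7282 × 0.097744 × 0.7 = 0.10817.
Input torque = output torque / R = 255.3 / 0.10817 = 2360.3 kgf·cm.

2360 kgf·cm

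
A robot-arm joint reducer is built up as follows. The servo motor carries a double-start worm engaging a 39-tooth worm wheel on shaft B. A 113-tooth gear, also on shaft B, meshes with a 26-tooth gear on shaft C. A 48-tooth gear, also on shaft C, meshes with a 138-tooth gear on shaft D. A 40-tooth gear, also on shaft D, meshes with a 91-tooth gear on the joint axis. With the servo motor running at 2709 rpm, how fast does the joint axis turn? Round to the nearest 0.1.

92.3 rpm

worm 39/2 = 19.5 → 2709/19.5 = 138.92 rpm
gear mesh 26/113 = 0.23009 → 138.92/0.23009 = 603.78 rpm
gear mesh 138/48 = 2.875 → 603.78/2.875 = 210.01 rpm
gear mesh 91/40 = 2.275 → 210.01/2.275 = 92.312 rpm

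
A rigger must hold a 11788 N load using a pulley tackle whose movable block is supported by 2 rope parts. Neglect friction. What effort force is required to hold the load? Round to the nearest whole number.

5894 N

Block-and-tackle MA = number of supporting rope parts = 2.
Effort = load / MA = 11788 / 2 = 5894 N.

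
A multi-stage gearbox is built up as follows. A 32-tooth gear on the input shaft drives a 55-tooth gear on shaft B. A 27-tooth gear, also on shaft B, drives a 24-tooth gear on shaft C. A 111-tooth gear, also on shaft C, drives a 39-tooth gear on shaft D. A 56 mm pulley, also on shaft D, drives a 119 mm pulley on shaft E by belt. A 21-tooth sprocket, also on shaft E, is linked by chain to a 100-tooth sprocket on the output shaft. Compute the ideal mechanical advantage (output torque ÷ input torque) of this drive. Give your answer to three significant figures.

5.43

Each stage contributes driven/driver: gear mesh 55/32 = 1.7188, gear mesh 24/27 = 0.88889, gear mesh 39/111 = 0.35135, belt 119/56 = 2.125, chain 100/21 = 4.7619.
Overall: 1.7188 × 0.88889 × 0.35135 × 2.125 × 4.7619 = 5.4318.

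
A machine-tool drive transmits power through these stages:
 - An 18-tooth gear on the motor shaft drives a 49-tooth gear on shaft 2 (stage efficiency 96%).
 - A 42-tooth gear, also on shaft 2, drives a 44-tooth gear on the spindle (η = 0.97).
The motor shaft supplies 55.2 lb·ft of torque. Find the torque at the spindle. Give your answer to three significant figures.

147 lb·ft

gear mesh 49/18 = 2.7222 → τ = 55.2·2.7222·0.96 = 144.26 lb·ft
gear mesh 44/42 = 1.0476 → τ = 144.26·1.0476·0.97 = 146.59 lb·ft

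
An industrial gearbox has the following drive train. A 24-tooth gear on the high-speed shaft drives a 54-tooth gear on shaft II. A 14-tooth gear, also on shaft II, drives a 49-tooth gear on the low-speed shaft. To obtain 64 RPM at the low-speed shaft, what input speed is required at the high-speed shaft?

504 RPM

Overall ratio R = 2.25 × 3.5 = 7.875.
Required input speed = output speed × R = 64 × 7.875 = 504 RPM.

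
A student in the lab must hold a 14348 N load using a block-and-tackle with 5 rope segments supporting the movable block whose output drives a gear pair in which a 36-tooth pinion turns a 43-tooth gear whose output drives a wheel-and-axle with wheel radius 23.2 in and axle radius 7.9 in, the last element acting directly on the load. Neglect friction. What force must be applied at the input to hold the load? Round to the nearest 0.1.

Block-and-tackle MA = number of supporting rope parts = 5.
Gear pair MA = 43/36 = 1.1944.
Wheel-and-axle MA = R/r = 23.2/7.9 = 2.9367.
Combined ideal MA = 5 × 1.1944 × 2.9367 = 17.539.
Effort = load / MA = 14348 / 17.539 = 818.08 N.

818.1 N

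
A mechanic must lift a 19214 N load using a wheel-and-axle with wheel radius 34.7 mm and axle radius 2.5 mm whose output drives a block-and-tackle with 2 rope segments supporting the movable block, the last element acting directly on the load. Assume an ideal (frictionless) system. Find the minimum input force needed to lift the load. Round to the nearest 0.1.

Wheel-and-axle MA = R/r = 34.7/2.5 = 13.88.
Block-and-tackle MA = number of supporting rope parts = 2.
Combined ideal MA = 13.88 × 2 = 27.76.
Effort = load / MA = 19214 / 27.76 = 692.15 N.

692.1 N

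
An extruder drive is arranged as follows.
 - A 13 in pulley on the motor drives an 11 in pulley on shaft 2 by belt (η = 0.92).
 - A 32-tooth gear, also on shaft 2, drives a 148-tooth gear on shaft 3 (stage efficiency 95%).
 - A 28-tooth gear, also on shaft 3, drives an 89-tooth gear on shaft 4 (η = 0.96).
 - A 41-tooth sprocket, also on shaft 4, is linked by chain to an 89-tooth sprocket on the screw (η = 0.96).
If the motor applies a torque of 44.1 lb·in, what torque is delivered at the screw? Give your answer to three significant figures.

Belt: ratio = 11/13 = 0.84615; torque at shaft 2 = 44.1 × 0.84615 × 0.92 = 34.33 lb·in.
Gear mesh: ratio = 148/32 = 4.625; torque at shaft 3 = 34.33 × 4.625 × 0.95 = 150.84 lb·in.
Gear mesh: ratio = 89/28 = 3.1786; torque at shaft 4 = 150.84 × 3.1786 × 0.96 = 460.27 lb·in.
Chain: ratio = 89/41 = 2.1707; torque at the screw = 460.27 × 2.1707 × 0.96 = 959.16 lb·in.

959 lb·in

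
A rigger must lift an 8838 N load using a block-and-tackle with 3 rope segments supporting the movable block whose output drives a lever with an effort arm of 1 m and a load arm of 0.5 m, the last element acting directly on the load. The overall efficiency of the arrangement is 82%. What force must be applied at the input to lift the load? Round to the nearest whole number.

1796 N

Block-and-tackle MA = number of supporting rope parts = 3.
Lever MA = effort arm / load arm = 1/0.5 = 2.
Combined ideal MA = 3 × 2 = 6.
Actual MA = 6 × 0.82 = 4.92.
Effort = load / actual MA = 8838 / 4.92 = 1796.3 N.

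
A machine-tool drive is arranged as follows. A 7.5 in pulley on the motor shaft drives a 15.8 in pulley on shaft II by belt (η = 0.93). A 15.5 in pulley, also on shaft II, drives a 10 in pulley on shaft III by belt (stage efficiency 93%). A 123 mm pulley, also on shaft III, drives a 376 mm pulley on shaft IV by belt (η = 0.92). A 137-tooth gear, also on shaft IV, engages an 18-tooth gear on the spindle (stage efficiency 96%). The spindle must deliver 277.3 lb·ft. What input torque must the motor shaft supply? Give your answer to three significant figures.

665 lb·ft

Overall ratio R = 2.1067 × 0.64516 × 3.0569 × 0.13139 = 0.54588; overall efficiency η = 0.93 × 0.93 × 0.92 × 0.96 = 0.7639.
Input torque = output torque / (R × η) = 277.3 / (0.54588 × 0.7639) = 665.01 lb·ft.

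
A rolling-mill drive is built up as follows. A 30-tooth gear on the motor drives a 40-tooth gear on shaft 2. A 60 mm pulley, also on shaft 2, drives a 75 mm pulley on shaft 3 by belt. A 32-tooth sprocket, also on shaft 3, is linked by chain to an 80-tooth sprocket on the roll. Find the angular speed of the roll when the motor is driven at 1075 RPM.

gear mesh 40/30 = 1.3333 → 1075/1.3333 = 806.25 RPM
belt 75/60 = 1.25 → 806.25/1.25 = 645 RPM
chain 80/32 = 2.5 → 645/2.5 = 258 RPM

258 RPM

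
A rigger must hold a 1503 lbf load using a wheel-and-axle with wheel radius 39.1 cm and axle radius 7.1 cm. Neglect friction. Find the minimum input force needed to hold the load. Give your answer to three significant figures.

Wheel-and-axle MA = R/r = 39.1/7.1 = 5.507.
Effort = load / MA = 1503 / 5.507 = 272.92 lbf.

273 lbf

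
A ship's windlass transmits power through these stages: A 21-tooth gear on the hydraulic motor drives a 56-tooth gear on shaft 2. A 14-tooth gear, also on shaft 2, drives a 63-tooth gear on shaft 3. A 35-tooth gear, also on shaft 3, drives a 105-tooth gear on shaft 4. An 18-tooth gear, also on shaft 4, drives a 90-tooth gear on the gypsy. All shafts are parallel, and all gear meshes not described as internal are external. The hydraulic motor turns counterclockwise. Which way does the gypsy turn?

counterclockwise

the hydraulic motor → shaft 2: external mesh, 1 reversal → CW.
shaft 2 → shaft 3: external mesh, 1 reversal → CCW.
shaft 3 → shaft 4: external mesh, 1 reversal → CW.
shaft 4 → the gypsy: external mesh, 1 reversal → CCW.
4 reversals in total — an even number — so the gypsy turns the same way as the hydraulic motor.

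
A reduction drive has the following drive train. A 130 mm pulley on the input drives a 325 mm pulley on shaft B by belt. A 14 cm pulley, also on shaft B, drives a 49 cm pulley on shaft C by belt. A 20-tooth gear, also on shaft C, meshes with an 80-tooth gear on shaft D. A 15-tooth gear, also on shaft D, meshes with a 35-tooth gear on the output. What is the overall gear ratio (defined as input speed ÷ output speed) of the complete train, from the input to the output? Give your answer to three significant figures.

Each stage contributes driven/driver: belt 325/130 = 2.5, belt 49/14 = 3.5, gear mesh 80/20 = 4, gear mesh 35/15 = 2.3333.
Overall: 2.5 × 3.5 × 4 × 2.3333 = 81.667.

81.7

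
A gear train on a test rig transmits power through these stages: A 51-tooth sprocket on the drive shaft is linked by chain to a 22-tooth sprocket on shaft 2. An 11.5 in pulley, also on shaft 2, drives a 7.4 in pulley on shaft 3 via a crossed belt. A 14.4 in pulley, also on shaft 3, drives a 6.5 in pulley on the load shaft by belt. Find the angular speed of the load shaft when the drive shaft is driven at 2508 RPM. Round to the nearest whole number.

20017 RPM

Chain: ratio = 22/51 = 0.43137, so shaft 2 turns at 2508 / 0.43137 = 5814 RPM.
Belt: ratio = 7.4/11.5 = 0.64348, so shaft 3 turns at 5814 / 0.64348 = 9035.3 RPM.
Belt: ratio = 6.5/14.4 = 0.45139, so the load shaft turns at 9035.3 / 0.45139 = 20017 RPM.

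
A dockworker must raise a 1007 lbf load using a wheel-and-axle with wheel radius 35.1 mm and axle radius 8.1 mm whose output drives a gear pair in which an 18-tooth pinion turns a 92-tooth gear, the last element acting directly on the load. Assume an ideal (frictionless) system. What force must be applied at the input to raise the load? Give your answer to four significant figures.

Wheel-and-axle MA = R/r = 35.1/8.1 = 4.3333.
Gear pair MA = 92/18 = 5.1111.
Combined ideal MA = 4.3333 × 5.1111 = 22.148.
Effort = load / MA = 1007 / 22.148 = 45.467 lbf.

45.47 lbf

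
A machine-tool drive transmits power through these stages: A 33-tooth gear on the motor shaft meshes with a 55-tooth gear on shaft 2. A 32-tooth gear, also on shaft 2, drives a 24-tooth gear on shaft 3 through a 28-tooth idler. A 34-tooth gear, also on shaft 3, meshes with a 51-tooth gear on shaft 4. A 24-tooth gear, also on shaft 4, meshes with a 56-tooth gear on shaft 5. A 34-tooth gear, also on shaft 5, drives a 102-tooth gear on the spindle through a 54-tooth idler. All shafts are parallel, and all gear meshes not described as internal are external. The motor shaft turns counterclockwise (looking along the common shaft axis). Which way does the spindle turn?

clockwise

the motor shaft → shaft 2: external mesh, 1 reversal → CW.
shaft 2 → shaft 3: driver → idler → driven is 2 external meshes, 2 reversals → CW.
shaft 3 → shaft 4: external mesh, 1 reversal → CCW.
shaft 4 → shaft 5: external mesh, 1 reversal → CW.
shaft 5 → the spindle: driver → idler → driven is 2 external meshes, 2 reversals → CW.
7 reversals in total — an odd number — so the spindle turns opposite to the motor shaft.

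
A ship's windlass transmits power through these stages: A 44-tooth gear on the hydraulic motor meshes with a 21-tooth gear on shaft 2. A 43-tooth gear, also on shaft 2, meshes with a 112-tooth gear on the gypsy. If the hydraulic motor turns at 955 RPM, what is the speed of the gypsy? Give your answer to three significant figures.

the hydraulic motor → shaft 2 (gear mesh, 21/44): 955 ÷ 0.47727 = 2001 RPM
shaft 2 → the gypsy (gear mesh, 112/43): 2001 ÷ 2.6047 = 768.22 RPM

768 RPM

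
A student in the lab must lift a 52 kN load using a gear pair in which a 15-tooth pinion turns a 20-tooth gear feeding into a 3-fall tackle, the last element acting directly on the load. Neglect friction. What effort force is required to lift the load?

Gear pair MA = 20/15 = 1.3333.
Block-and-tackle MA = number of supporting rope parts = 3.
Combined ideal MA = 1.3333 × 3 = 4.
Effort = load / MA = 52 / 4 = 13 kN.

13 kN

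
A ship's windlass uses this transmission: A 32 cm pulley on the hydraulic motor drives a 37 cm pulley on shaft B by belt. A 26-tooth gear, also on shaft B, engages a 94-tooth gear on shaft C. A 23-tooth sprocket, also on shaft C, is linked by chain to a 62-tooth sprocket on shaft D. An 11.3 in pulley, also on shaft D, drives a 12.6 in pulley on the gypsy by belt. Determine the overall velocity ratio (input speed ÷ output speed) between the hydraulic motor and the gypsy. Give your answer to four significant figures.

Each stage contributes driven/driver: belt 37/32 = 1.1562, gear mesh 94/26 = 3.6154, chain 62/23 = 2.6957, belt 12.6/11.3 = 1.115.
Overall: 1.1562 × 3.6154 × 2.6957 × 1.115 = 12.565.

12.56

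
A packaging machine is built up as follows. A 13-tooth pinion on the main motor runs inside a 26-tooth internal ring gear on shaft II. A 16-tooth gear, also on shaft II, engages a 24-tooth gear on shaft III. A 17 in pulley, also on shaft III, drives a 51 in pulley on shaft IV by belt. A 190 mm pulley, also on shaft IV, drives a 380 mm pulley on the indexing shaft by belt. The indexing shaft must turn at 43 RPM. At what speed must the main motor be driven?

774 RPM

Overall ratio R = 2 × 1.5 × 3 × 2 = 18.
Required input speed = output speed × R = 43 × 18 = 774 RPM.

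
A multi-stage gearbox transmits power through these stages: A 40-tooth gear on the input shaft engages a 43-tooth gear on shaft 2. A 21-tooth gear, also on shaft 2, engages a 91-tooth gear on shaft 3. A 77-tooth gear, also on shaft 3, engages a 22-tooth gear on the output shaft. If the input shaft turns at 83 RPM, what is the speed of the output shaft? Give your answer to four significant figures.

the input shaft → shaft 2 (gear mesh, 43/40): 83 ÷ 1.075 = 77.209 RPM
shaft 2 → shaft 3 (gear mesh, 91/21): 77.209 ÷ 4.3333 = 17.818 RPM
shaft 3 → the output shaft (gear mesh, 22/77): 17.818 ÷ 0.28571 = 62.361 RPM

62.36 RPM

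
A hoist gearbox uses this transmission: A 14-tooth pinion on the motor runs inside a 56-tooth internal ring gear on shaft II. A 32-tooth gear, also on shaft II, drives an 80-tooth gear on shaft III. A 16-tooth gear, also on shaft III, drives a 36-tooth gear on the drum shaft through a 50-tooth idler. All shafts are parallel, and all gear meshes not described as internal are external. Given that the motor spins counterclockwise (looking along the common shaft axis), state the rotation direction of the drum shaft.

clockwise

the motor → shaft II: internal mesh, same direction → CCW.
shaft II → shaft III: external mesh, 1 reversal → CW.
shaft III → the drum shaft: driver → idler → driven is 2 external meshes, 2 reversals → CW.
3 reversals in total — an odd number — so the drum shaft turns opposite to the motor.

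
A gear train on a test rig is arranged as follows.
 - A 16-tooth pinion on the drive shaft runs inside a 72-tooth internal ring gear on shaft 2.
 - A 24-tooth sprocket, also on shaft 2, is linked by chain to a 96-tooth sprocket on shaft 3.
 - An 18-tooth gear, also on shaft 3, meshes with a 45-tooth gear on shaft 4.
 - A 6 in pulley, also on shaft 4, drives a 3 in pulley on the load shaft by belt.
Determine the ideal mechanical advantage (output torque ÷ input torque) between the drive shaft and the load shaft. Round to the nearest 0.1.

Each stage contributes driven/driver: internal gear 72/16 = 4.5, chain 96/24 = 4, gear mesh 45/18 = 2.5, belt 3/6 = 0.5.
Overall: 4.5 × 4 × 2.5 × 0.5 = 22.5.

22.5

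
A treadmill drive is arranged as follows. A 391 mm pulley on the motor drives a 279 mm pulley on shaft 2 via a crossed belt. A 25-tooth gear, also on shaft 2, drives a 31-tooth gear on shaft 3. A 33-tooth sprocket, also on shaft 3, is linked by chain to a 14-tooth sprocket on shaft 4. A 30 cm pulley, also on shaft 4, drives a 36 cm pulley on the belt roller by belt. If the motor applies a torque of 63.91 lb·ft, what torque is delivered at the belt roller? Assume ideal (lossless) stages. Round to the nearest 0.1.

After the belt (279/391): 63.91 × 0.71355 = 45.603 lb·ft
After the gear mesh (31/25): 45.603 × 1.24 = 56.548 lb·ft
After the chain (14/33): 56.548 × 0.42424 = 23.99 lb·ft
After the belt (36/30): 23.99 × 1.2 = 28.788 lb·ft

28.8 lb·ft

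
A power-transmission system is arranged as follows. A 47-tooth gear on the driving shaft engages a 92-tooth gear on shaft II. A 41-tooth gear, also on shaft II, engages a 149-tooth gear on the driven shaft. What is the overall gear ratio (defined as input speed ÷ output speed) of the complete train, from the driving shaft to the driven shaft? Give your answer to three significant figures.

7.11

Each stage contributes driven/driver: gear mesh 92/47 = 1.9574, gear mesh 149/41 = 3.6341.
Overall: 1.9574 × 3.6341 = 7.1136.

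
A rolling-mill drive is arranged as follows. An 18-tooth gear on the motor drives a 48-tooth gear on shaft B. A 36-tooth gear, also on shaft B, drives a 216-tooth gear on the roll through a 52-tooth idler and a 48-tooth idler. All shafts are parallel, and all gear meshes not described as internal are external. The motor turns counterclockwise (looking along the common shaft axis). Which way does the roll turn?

counterclockwise

the motor → shaft B: external mesh, 1 reversal → CW.
shaft B → the roll: driver → idler → idler → driven is 3 external meshes, 3 reversals → CCW.
4 reversals in total — an even number — so the roll turns the same way as the motor.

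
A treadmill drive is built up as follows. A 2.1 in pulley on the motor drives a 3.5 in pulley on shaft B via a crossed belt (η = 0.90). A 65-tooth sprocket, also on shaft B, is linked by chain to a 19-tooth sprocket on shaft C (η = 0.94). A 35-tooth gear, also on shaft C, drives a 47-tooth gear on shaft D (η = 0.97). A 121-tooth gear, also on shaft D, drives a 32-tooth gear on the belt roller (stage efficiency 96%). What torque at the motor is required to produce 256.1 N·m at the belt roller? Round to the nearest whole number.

1879 N·m

Overall ratio R = 1.6667 × 0.29231 × 1.3429 × 0.26446 = 0.17301; overall efficiency η = 0.90 × 0.94 × 0.97 × 0.96 = 0.7878.
Input torque = output torque / (R × η) = 256.1 / (0.17301 × 0.7878) = 1878.9 N·m.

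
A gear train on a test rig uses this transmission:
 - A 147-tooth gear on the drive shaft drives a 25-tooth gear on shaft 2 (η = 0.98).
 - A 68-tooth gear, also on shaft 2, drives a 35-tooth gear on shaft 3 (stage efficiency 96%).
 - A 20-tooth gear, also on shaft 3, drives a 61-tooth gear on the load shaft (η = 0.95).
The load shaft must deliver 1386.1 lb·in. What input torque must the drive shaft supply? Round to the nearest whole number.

5809 lb·in

Overall ratio R = 0.17007 × 0.51471 × 3.05 = 0.26698; overall efficiency η = 0.98 × 0.96 × 0.95 = 0.8938.
Input torque = output torque / (R × η) = 1386.1 / (0.26698 × 0.8938) = 5808.9 lb·in.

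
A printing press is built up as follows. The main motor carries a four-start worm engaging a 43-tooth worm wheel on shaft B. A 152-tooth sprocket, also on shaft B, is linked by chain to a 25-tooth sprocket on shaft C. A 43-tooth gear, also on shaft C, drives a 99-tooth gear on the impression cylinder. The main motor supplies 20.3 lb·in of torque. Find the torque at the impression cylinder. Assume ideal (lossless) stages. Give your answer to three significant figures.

82.6 lb·in

worm 43/4 = 10.75 → τ = 20.3·10.75 = 218.22 lb·in
chain 25/152 = 0.16447 → τ = 218.22·0.16447 = 35.892 lb·in
gear mesh 99/43 = 2.3023 → τ = 35.892·2.3023 = 82.636 lb·in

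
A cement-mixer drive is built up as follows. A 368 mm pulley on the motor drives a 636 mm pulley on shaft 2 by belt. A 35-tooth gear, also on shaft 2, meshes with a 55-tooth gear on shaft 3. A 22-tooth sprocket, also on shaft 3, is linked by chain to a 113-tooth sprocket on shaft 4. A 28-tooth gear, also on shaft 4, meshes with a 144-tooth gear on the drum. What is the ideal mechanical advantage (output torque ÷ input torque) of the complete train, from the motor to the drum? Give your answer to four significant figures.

Each stage contributes driven/driver: belt 636/368 = 1.7283, gear mesh 55/35 = 1.5714, chain 113/22 = 5.1364, gear mesh 144/28 = 5.1429.
Overall: 1.7283 × 1.5714 × 5.1364 × 5.1429 = 71.74.

71.74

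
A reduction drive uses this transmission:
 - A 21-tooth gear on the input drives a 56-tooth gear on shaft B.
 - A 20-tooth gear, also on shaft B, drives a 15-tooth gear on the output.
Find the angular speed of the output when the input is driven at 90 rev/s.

gear mesh 56/21 = 2.6667 → 90/2.6667 = 33.75 rev/s
gear mesh 15/20 = 0.75 → 33.75/0.75 = 45 rev/s

45 rev/s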